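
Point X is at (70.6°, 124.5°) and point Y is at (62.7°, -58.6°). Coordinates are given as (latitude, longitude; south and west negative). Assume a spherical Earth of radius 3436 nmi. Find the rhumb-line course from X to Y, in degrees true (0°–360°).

Meridional parts: M(φ₁)=+1.7665, M(φ₂)=+1.4153 → ΔM = -0.3512;  Δλ = +3.0875 rad
tan C = Δλ / ΔM = -8.7920 → C = 96.49°

96.5°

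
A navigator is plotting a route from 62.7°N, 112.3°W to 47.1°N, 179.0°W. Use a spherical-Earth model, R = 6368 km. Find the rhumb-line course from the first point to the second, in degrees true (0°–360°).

247.5°

Meridional parts: M(φ₁)=+1.4153, M(φ₂)=+0.9342 → ΔM = -0.4811;  Δλ = -1.1641 rad
tan C = Δλ / ΔM = +2.4196 → C = 247.55°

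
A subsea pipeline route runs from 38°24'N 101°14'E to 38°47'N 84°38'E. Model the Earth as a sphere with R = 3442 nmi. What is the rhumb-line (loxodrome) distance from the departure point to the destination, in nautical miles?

Δψ = ln[tan(π/4+φ₂/2)/tan(π/4+φ₁/2)] = +0.0086;  Δφ = +0.0067 rad,  Δλ = -0.2897 rad
q = Δφ/Δψ = 0.7816
d = R·√(Δφ² + q²Δλ²) = 3442·0.22655 = 780 nmi

780 nmi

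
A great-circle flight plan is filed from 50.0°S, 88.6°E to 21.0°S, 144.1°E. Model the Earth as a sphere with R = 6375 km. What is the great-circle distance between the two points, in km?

Haversine: a = sin²(Δφ/2)+cos φ₁ cos φ₂ sin²(Δλ/2) = 0.19279;  σ = 2·atan2(√a,√(1−a))
σ = 52.090° → d = Rσ = 6375·0.90914 = 5796 km

5796 km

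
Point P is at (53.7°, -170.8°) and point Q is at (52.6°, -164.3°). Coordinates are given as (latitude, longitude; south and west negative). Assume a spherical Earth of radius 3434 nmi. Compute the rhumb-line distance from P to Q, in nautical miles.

243 nmi

Rhumb course C = atan2(Δλ, Δψ) with Δψ = ln[tan(π/4+φ₂/2)/tan(π/4+φ₁/2)] = -0.0320, Δλ = +0.1134 → C = 105.76°
d = R·|Δφ| / |cos C| = 3434·0.01920 / 0.27159 = 243 nmi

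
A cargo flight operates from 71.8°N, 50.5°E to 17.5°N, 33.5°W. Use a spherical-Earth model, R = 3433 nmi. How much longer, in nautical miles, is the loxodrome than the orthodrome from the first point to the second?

Great circle: cos σ = sin φ₁ sin φ₂ + cos φ₁ cos φ₂ cos Δλ,  σ = 1.2484 rad → d_gc = 4285.9 nmi
Rhumb line: Δψ = -1.5212, q = Δφ/Δψ = 0.6230, d_rh = R√(Δφ²+q²Δλ²) = 4518.6 nmi
Excess = 4518.6 − 4285.9 = 232.7 ≈ 233 nmi

233 nmi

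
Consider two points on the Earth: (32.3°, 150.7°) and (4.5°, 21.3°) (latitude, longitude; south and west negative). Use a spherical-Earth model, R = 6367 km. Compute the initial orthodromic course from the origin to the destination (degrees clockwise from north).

297.7°

N = sin Δλ·cos φ₂ = -0.7704;  D = cos φ₁ sin φ₂ − sin φ₁ cos φ₂ cos Δλ = +0.4044
initial course = atan2(N, D) = 297.70°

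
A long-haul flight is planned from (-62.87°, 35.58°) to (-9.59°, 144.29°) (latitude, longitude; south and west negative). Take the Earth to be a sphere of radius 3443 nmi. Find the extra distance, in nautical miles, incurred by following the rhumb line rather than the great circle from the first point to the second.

Great circle: cos σ = sin φ₁ sin φ₂ + cos φ₁ cos φ₂ cos Δλ,  σ = 1.5668 rad → d_gc = 5394.37 nmi
Rhumb line: Δψ = +1.2536, q = Δφ/Δψ = 0.7418, d_rh = R√(Δφ²+q²Δλ²) = 5807.86 nmi
Excess = 5807.86 − 5394.37 = 413.49 ≈ 413 nmi

413 nmi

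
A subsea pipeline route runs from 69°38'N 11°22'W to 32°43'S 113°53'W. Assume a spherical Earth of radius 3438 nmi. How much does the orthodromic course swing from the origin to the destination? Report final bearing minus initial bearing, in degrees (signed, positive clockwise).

Initial bearing θ₁ = atan2(sin Δλ cos φ₂, cos φ₁ sin φ₂ − sin φ₁ cos φ₂ cos Δλ) = 268.80°
Final bearing θ₂ = (initial bearing from the destination back to the start) + 180° = 204.43°
Δθ = θ₂ − θ₁ = -64.4°

-64.4°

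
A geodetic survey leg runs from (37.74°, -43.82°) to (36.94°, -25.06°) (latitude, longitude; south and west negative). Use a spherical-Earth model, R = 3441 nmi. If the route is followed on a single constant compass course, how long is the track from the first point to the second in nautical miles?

Δψ = ln[tan(π/4+φ₂/2)/tan(π/4+φ₁/2)] = -0.0176;  Δφ = -0.0140 rad,  Δλ = +0.3274 rad
q = Δφ/Δψ = 0.7950
d = R·√(Δφ² + q²Δλ²) = 3441·0.26069 = 897 nmi

897 nmi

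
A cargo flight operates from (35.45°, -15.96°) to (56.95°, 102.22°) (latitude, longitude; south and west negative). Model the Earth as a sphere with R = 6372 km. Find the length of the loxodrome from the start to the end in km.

Rhumb course C = atan2(Δλ, Δψ) with Δψ = ln[tan(π/4+φ₂/2)/tan(π/4+φ₁/2)] = +0.5526, Δλ = +2.0626 → C = 75.00°
d = R·|Δφ| / |cos C| = 6372·0.37525 / 0.25879 = 9239 km

9239 km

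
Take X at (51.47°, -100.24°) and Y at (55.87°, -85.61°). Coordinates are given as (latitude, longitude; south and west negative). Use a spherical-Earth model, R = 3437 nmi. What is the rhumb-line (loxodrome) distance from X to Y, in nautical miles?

Rhumb course C = atan2(Δλ, Δψ) with Δψ = ln[tan(π/4+φ₂/2)/tan(π/4+φ₁/2)] = +0.1298, Δλ = +0.2553 → C = 63.06°
d = R·|Δφ| / |cos C| = 3437·0.07679 / 0.45308 = 583 nmi

583 nmi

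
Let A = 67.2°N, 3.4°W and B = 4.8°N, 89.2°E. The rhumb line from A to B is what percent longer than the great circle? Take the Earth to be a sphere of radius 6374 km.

5.3%

Great circle: σ = 1.5111 rad → d_gc = Rσ = 9632.0 km
Rhumb: Δφ = -1.0891, Δλ = +1.6162, Δψ = -1.5174, q = Δφ/Δψ = 0.7177 → d_rh = R√(Δφ²+q²Δλ²) = 10141.7 km
Excess = (10141.7 − 9632.0) / 9632.0 = 509.7 / 9632.0 = 5.29% ≈ 5.3%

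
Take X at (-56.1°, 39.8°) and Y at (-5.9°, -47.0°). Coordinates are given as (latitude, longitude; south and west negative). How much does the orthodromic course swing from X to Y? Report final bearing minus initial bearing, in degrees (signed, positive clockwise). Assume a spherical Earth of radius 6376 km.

Initial bearing θ₁ = atan2(sin Δλ cos φ₂, cos φ₁ sin φ₂ − sin φ₁ cos φ₂ cos Δλ) = 269.35°
Final bearing θ₂ = (initial bearing from the destination back to the start) + 180° = 325.90°
Δθ = θ₂ − θ₁ = +56.5°

+56.5°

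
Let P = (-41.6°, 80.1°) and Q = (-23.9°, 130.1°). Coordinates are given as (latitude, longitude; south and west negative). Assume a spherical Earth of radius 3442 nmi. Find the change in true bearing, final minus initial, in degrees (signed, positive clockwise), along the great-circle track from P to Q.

-28.6°

At departure: θ₁ = atan2(sin Δλ cos φ₂, cos φ₁ sin φ₂ − sin φ₁ cos φ₂ cos Δλ) = 82.90°
At arrival: θ₂ = atan2(sin Δλ cos φ₁, −cos φ₂ sin φ₁ + sin φ₂ cos φ₁ cos Δλ) = 54.26°
Δθ = θ₂ − θ₁ = -28.6°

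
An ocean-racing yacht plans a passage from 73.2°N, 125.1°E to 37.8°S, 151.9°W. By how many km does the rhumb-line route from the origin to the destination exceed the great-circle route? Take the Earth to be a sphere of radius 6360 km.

Great circle: cos σ = sin φ₁ sin φ₂ + cos φ₁ cos φ₂ cos Δλ,  σ = 2.1639 rad → d_gc = 13762.2 km
Rhumb line: Δψ = -2.6264, q = Δφ/Δψ = 0.7376, d_rh = R√(Δφ²+q²Δλ²) = 14071.3 km
Excess = 14071.3 − 13762.2 = 309.1 ≈ 309 km

309 km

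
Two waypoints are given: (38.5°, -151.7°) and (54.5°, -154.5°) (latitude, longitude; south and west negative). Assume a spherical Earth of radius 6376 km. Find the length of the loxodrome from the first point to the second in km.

1793 km

Rhumb course C = atan2(Δλ, Δψ) with Δψ = ln[tan(π/4+φ₂/2)/tan(π/4+φ₁/2)] = +0.4100, Δλ = -0.0489 → C = 353.20°
d = R·|Δφ| / |cos C| = 6376·0.27925 / 0.99297 = 1793 km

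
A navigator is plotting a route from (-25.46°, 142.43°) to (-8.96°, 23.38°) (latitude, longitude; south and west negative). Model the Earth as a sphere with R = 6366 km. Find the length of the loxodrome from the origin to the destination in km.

12716 km

Rhumb course C = atan2(Δλ, Δψ) with Δψ = ln[tan(π/4+φ₂/2)/tan(π/4+φ₁/2)] = +0.3027, Δλ = -2.0778 → C = 278.29°
d = R·|Δφ| / |cos C| = 6366·0.28798 / 0.14417 = 12716 km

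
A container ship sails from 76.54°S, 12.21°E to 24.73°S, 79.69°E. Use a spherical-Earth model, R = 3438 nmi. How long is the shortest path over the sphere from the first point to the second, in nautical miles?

Haversine: a = sin²(Δφ/2)+cos φ₁ cos φ₂ sin²(Δλ/2) = 0.25609;  σ = 2·atan2(√a,√(1−a))
σ = 60.802° → d = Rσ = 3438·1.06120 = 3648 nmi

3648 nmi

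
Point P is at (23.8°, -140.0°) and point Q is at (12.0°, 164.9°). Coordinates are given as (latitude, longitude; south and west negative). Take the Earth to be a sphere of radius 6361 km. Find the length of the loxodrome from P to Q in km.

Δψ = ln[tan(π/4+φ₂/2)/tan(π/4+φ₁/2)] = -0.2169;  Δφ = -0.2059 rad,  Δλ = -0.9617 rad
q = Δφ/Δψ = 0.9496
d = R·√(Δφ² + q²Δλ²) = 6361·0.93610 = 5955 km

5955 km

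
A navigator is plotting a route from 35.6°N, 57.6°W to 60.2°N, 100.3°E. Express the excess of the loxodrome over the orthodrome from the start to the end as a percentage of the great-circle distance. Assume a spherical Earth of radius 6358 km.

Great circle: σ = 1.4397 rad → d_gc = Rσ = 9153.5 km
Rhumb: Δφ = +0.4294, Δλ = +2.7559, Δψ = +0.6583, q = Δφ/Δψ = 0.6522 → d_rh = R√(Δφ²+q²Δλ²) = 11749.6 km
Excess = (11749.6 − 9153.5) / 9153.5 = 2596.1 / 9153.5 = 28.36% ≈ 28.4%

28.4%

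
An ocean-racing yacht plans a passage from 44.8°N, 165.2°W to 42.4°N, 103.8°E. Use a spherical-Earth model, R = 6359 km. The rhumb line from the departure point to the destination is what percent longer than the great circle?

6.0%

Great circle: σ = 1.0860 rad → d_gc = Rσ = 6906.1 km
Rhumb: Δφ = -0.0419, Δλ = -1.5882, Δψ = -0.0579, q = Δφ/Δψ = 0.7240 → d_rh = R√(Δφ²+q²Δλ²) = 7317.2 km
Excess = (7317.2 − 6906.1) / 6906.1 = 411.1 / 6906.1 = 5.953% ≈ 6.0%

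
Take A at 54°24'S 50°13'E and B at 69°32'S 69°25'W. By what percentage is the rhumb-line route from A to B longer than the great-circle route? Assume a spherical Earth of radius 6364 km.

17.1%

Great circle: σ = 0.8485 rad → d_gc = Rσ = 5399.7 km
Rhumb: Δφ = -0.2641, Δλ = -2.0880, Δψ = -0.5758, q = Δφ/Δψ = 0.4588 → d_rh = R√(Δφ²+q²Δλ²) = 6323.4 km
Excess = (6323.4 − 5399.7) / 5399.7 = 923.7 / 5399.7 = 17.11% ≈ 17.1%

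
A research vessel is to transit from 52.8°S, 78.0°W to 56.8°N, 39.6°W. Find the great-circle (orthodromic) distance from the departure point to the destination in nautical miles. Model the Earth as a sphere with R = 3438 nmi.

cos σ = sin φ₁ sin φ₂ + cos φ₁ cos φ₂ cos Δλ
      = sin(-52.80°)sin(56.80°) + cos(-52.80°)cos(56.80°)cos(38.40°) = -0.4071
σ = 114.020° → d = Rσ = 3438·1.99003 = 6842 nmi

6842 nmi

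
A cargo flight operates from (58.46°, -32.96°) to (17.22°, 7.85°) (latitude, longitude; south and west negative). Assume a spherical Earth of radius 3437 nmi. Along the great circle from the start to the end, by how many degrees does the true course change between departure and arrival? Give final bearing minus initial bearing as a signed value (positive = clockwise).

+27.4°

At departure: θ₁ = atan2(sin Δλ cos φ₂, cos φ₁ sin φ₂ − sin φ₁ cos φ₂ cos Δλ) = 126.46°
At arrival: θ₂ = atan2(sin Δλ cos φ₁, −cos φ₂ sin φ₁ + sin φ₂ cos φ₁ cos Δλ) = 153.87°
Δθ = θ₂ − θ₁ = +27.4°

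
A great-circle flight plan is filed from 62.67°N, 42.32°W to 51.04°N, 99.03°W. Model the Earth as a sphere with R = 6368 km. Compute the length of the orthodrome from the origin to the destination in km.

3542 km

cos σ = sin φ₁ sin φ₂ + cos φ₁ cos φ₂ cos Δλ
      = sin(62.67°)sin(51.04°) + cos(62.67°)cos(51.04°)cos(-56.71°) = 0.8492
σ = 31.871° → d = Rσ = 6368·0.55625 = 3542 km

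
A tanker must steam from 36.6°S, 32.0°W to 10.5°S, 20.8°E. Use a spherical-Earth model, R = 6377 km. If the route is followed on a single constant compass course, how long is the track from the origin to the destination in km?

6063 km

Δψ = ln[tan(π/4+φ₂/2)/tan(π/4+φ₁/2)] = +0.5030;  Δφ = +0.4555 rad,  Δλ = +0.9215 rad
q = Δφ/Δψ = 0.9057
d = R·√(Δφ² + q²Δλ²) = 6377·0.95083 = 6063 km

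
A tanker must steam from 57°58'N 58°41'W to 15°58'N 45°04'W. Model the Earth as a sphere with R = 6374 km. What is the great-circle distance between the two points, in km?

4807 km

Haversine: a = sin²(Δφ/2)+cos φ₁ cos φ₂ sin²(Δλ/2) = 0.13559;  σ = 2·atan2(√a,√(1−a))
σ = 43.213° → d = Rσ = 6374·0.75421 = 4807 km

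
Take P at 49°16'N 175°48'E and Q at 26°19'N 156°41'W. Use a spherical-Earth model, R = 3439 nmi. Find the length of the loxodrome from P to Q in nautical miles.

1884 nmi

Rhumb course C = atan2(Δλ, Δψ) with Δψ = ln[tan(π/4+φ₂/2)/tan(π/4+φ₁/2)] = -0.5146, Δλ = +0.4803 → C = 136.97°
d = R·|Δφ| / |cos C| = 3439·0.40055 / 0.73105 = 1884 nmi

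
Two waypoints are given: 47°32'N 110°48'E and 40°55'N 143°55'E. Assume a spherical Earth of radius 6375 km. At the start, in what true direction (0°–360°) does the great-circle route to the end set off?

N = sin Δλ·cos φ₂ = +0.4129;  D = cos φ₁ sin φ₂ − sin φ₁ cos φ₂ cos Δλ = -0.0247
initial course = atan2(N, D) = 93.42°

93.4°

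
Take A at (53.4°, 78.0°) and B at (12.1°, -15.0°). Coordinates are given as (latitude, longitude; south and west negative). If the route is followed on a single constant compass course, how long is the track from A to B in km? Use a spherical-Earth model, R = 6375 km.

Rhumb course C = atan2(Δλ, Δψ) with Δψ = ln[tan(π/4+φ₂/2)/tan(π/4+φ₁/2)] = -0.8937, Δλ = -1.6232 → C = 241.16°
d = R·|Δφ| / |cos C| = 6375·0.72082 / 0.48232 = 9527 km

9527 km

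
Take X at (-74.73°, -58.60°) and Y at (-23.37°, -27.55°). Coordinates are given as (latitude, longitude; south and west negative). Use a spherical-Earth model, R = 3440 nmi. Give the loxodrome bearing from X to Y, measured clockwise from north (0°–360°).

Δψ = ln[tan(π/4+φ₂/2)/tan(π/4+φ₁/2)] = +1.5899
Δλ = +0.5419 rad (taken the short way round)
course = atan2(Δλ, Δψ) = 18.82°

18.8°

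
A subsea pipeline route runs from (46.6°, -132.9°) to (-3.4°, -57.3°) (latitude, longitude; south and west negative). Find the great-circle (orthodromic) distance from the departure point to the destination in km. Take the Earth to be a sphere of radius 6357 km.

cos σ = sin φ₁ sin φ₂ + cos φ₁ cos φ₂ cos Δλ
      = sin(46.60°)sin(-3.40°) + cos(46.60°)cos(-3.40°)cos(75.60°) = 0.1275
σ = 82.676° → d = Rσ = 6357·1.44297 = 9173 km

9173 km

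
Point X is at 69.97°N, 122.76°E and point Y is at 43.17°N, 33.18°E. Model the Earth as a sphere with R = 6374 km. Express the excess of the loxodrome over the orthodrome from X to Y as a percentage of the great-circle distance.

8.0%

Great circle: σ = 0.8703 rad → d_gc = Rσ = 5547.2 km
Rhumb: Δφ = -0.4677, Δλ = -1.5635, Δψ = -0.8970, q = Δφ/Δψ = 0.5215 → d_rh = R√(Δφ²+q²Δλ²) = 5991.2 km
Excess = (5991.2 − 5547.2) / 5547.2 = 444.0 / 5547.2 = 8.00% ≈ 8.0%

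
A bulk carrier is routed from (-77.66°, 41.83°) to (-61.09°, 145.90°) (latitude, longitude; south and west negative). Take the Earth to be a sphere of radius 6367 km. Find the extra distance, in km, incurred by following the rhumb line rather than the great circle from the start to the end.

Great circle: cos σ = sin φ₁ sin φ₂ + cos φ₁ cos φ₂ cos Δλ,  σ = 0.5916 rad → d_gc = 3766.8 km
Rhumb line: Δψ = +0.8690, q = Δφ/Δψ = 0.3328, d_rh = R√(Δφ²+q²Δλ²) = 4266.5 km
Excess = 4266.5 − 3766.8 = 499.7 ≈ 500 km

500 km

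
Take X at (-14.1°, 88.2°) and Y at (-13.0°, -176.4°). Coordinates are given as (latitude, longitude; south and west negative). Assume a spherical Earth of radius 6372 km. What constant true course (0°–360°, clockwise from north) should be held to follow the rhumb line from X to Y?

Meridional parts: M(φ₁)=-0.2486, M(φ₂)=-0.2289 → ΔM = +0.0197;  Δλ = +1.6650 rad
tan C = Δλ / ΔM = +84.3118 → C = 89.32°

89.3°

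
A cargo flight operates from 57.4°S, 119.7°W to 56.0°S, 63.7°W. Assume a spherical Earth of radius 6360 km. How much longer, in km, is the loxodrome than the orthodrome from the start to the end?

Great circle: cos σ = sin φ₁ sin φ₂ + cos φ₁ cos φ₂ cos Δλ,  σ = 0.5219 rad → d_gc = 3319.0 km
Rhumb line: Δψ = +0.0445, q = Δφ/Δψ = 0.5489, d_rh = R√(Δφ²+q²Δλ²) = 3415.9 km
Excess = 3415.9 − 3319.0 = 96.9 ≈ 97 km

97 km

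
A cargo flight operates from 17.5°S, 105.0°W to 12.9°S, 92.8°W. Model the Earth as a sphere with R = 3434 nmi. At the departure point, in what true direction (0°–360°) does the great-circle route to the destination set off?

θ = atan2( sin Δλ·cos φ₂ ,  cos φ₁ sin φ₂ − sin φ₁ cos φ₂ cos Δλ )
  = atan2(+0.2060, +0.0736) = 70.34°

70.3°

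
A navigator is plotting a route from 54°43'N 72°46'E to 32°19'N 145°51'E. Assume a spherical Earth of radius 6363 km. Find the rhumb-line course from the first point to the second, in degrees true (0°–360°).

113.3°

Δψ = ln[tan(π/4+φ₂/2)/tan(π/4+φ₁/2)] = -0.5491
Δλ = +1.2755 rad (taken the short way round)
course = atan2(Δλ, Δψ) = 113.29°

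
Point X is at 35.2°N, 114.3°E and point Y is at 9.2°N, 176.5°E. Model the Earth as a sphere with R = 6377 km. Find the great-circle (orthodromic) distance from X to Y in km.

cos σ = sin φ₁ sin φ₂ + cos φ₁ cos φ₂ cos Δλ
      = sin(35.20°)sin(9.20°) + cos(35.20°)cos(9.20°)cos(62.20°) = 0.4684
σ = 62.072° → d = Rσ = 6377·1.08336 = 6909 km

6909 km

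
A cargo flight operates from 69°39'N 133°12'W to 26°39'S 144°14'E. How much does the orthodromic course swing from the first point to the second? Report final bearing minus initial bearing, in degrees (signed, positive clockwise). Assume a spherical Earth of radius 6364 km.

At departure: θ₁ = atan2(sin Δλ cos φ₂, cos φ₁ sin φ₂ − sin φ₁ cos φ₂ cos Δλ) = 253.39°
At arrival: θ₂ = atan2(sin Δλ cos φ₁, −cos φ₂ sin φ₁ + sin φ₂ cos φ₁ cos Δλ) = 201.89°
Δθ = θ₂ − θ₁ = -51.5°

-51.5°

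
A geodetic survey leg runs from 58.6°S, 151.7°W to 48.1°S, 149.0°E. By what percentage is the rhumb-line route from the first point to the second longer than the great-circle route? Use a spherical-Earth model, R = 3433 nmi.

3.1%

Great circle: σ = 0.6216 rad → d_gc = Rσ = 2133.9 nmi
Rhumb: Δφ = +0.1833, Δλ = -1.0350, Δψ = +0.3090, q = Δφ/Δψ = 0.5930 → d_rh = R√(Δφ²+q²Δλ²) = 2199.1 nmi
Excess = (2199.1 − 2133.9) / 2133.9 = 65.2 / 2133.9 = 3.06% ≈ 3.1%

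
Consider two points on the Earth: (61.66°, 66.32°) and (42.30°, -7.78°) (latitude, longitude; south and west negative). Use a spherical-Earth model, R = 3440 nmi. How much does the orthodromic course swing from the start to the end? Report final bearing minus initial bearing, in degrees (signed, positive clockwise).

-62.2°

Initial bearing θ₁ = atan2(sin Δλ cos φ₂, cos φ₁ sin φ₂ − sin φ₁ cos φ₂ cos Δλ) = 281.22°
Final bearing θ₂ = (initial bearing from the destination back to the start) + 180° = 219.02°
Δθ = θ₂ − θ₁ = -62.2°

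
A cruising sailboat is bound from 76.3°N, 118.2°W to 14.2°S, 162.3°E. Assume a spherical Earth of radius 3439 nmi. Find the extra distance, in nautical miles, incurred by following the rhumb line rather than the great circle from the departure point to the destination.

213 nmi

Great circle: cos σ = sin φ₁ sin φ₂ + cos φ₁ cos φ₂ cos Δλ,  σ = 1.7686 rad → d_gc = 6082.1 nmi
Rhumb line: Δψ = -2.3696, q = Δφ/Δψ = 0.6666, d_rh = R√(Δφ²+q²Δλ²) = 6294.7 nmi
Excess = 6294.7 − 6082.1 = 212.6 ≈ 213 nmi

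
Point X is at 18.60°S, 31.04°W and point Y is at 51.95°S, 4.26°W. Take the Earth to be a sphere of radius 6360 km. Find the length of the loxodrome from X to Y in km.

Rhumb course C = atan2(Δλ, Δψ) with Δψ = ln[tan(π/4+φ₂/2)/tan(π/4+φ₁/2)] = -0.7343, Δλ = +0.4674 → C = 147.52°
d = R·|Δφ| / |cos C| = 6360·0.58207 / 0.84359 = 4388 km

4388 km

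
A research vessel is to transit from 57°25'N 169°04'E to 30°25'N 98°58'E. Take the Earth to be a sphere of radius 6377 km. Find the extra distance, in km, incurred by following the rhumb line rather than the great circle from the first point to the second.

Great circle: cos σ = sin φ₁ sin φ₂ + cos φ₁ cos φ₂ cos Δλ,  σ = 0.9463 rad → d_gc = 6034.7 km
Rhumb line: Δψ = -0.6724, q = Δφ/Δψ = 0.7009, d_rh = R√(Δφ²+q²Δλ²) = 6239.5 km
Excess = 6239.5 − 6034.7 = 204.8 ≈ 205 km

205 km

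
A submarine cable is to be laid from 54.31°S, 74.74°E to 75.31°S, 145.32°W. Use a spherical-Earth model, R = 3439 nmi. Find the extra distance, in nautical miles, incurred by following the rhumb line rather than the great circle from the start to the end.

Great circle: cos σ = sin φ₁ sin φ₂ + cos φ₁ cos φ₂ cos Δλ,  σ = 0.8333 rad → d_gc = 2865.9 nmi
Rhumb line: Δψ = -0.9153, q = Δφ/Δψ = 0.4004, d_rh = R√(Δφ²+q²Δλ²) = 3591.9 nmi
Excess = 3591.9 − 2865.9 = 726.0 ≈ 726 nmi

726 nmi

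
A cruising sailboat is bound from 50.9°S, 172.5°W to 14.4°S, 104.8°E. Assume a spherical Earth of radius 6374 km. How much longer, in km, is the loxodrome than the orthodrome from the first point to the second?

Great circle: cos σ = sin φ₁ sin φ₂ + cos φ₁ cos φ₂ cos Δλ,  σ = 1.2968 rad → d_gc = 8265.6 km
Rhumb line: Δψ = +0.7813, q = Δφ/Δψ = 0.8153, d_rh = R√(Δφ²+q²Δλ²) = 8529.6 km
Excess = 8529.6 − 8265.6 = 264.0 ≈ 264 km

264 km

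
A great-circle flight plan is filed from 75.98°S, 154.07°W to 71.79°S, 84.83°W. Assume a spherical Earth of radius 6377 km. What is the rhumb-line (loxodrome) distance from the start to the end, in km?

Rhumb course C = atan2(Δλ, Δψ) with Δψ = ln[tan(π/4+φ₂/2)/tan(π/4+φ₁/2)] = +0.2649, Δλ = +1.2085 → C = 77.63°
d = R·|Δφ| / |cos C| = 6377·0.07313 / 0.21416 = 2178 km

2178 km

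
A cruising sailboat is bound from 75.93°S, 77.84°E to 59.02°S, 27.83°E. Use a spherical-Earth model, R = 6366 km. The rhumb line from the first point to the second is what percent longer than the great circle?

Great circle: σ = 0.4226 rad → d_gc = Rσ = 2690.0 km
Rhumb: Δφ = +0.2951, Δλ = -0.8728, Δψ = +0.8090, q = Δφ/Δψ = 0.3648 → d_rh = R√(Δφ²+q²Δλ²) = 2763.8 km
Excess = (2763.8 − 2690.0) / 2690.0 = 73.8 / 2690.0 = 2.74% ≈ 2.7%

2.7%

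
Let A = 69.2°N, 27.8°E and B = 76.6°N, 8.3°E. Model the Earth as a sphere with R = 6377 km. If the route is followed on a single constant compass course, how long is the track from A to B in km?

1036 km

Rhumb course C = atan2(Δλ, Δψ) with Δψ = ln[tan(π/4+φ₂/2)/tan(π/4+φ₁/2)] = +0.4462, Δλ = -0.3403 → C = 322.66°
d = R·|Δφ| / |cos C| = 6377·0.12915 / 0.79510 = 1036 km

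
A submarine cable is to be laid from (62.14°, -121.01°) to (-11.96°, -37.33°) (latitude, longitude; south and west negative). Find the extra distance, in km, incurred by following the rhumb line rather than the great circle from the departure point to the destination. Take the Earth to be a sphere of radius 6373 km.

Great circle: cos σ = sin φ₁ sin φ₂ + cos φ₁ cos φ₂ cos Δλ,  σ = 1.7041 rad → d_gc = 10860.1 km
Rhumb line: Δψ = -1.6045, q = Δφ/Δψ = 0.8061, d_rh = R√(Δφ²+q²Δλ²) = 11145.4 km
Excess = 11145.4 − 10860.1 = 285.3 ≈ 285 km

285 km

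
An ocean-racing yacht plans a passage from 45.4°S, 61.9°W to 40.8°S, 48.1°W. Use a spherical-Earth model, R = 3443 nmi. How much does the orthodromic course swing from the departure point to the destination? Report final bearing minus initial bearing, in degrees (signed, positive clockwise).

Initial bearing θ₁ = atan2(sin Δλ cos φ₂, cos φ₁ sin φ₂ − sin φ₁ cos φ₂ cos Δλ) = 70.30°
Final bearing θ₂ = (initial bearing from the destination back to the start) + 180° = 60.84°
Δθ = θ₂ − θ₁ = -9.5°

-9.5°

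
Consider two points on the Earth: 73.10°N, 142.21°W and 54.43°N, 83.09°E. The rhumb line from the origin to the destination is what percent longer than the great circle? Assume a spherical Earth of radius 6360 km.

23.1%

Great circle: σ = 0.8509 rad → d_gc = Rσ = 5411.5 km
Rhumb: Δφ = -0.3259, Δλ = -2.3510, Δψ = -0.7698, q = Δφ/Δψ = 0.4233 → d_rh = R√(Δφ²+q²Δλ²) = 6660.1 km
Excess = (6660.1 − 5411.5) / 5411.5 = 1248.6 / 5411.5 = 23.07% ≈ 23.1%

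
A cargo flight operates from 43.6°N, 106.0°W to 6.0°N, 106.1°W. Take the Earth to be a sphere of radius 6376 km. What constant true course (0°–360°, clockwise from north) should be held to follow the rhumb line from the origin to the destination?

180.1°

Δψ = ln[tan(π/4+φ₂/2)/tan(π/4+φ₁/2)] = -0.7423
Δλ = -0.0017 rad (taken the short way round)
course = atan2(Δλ, Δψ) = 180.13°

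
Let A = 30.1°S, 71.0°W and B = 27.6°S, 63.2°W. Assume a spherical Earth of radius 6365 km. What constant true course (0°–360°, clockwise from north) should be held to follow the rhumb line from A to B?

69.9°

Meridional parts: M(φ₁)=-0.5513, M(φ₂)=-0.5015 → ΔM = +0.0498;  Δλ = +0.1361 rad
tan C = Δλ / ΔM = +2.7324 → C = 69.90°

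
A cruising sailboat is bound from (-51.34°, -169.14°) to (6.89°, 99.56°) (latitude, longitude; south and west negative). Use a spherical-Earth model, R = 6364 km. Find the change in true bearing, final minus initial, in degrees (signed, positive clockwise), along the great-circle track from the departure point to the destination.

At departure: θ₁ = atan2(sin Δλ cos φ₂, cos φ₁ sin φ₂ − sin φ₁ cos φ₂ cos Δλ) = 273.31°
At arrival: θ₂ = atan2(sin Δλ cos φ₁, −cos φ₂ sin φ₁ + sin φ₂ cos φ₁ cos Δλ) = 321.08°
Δθ = θ₂ − θ₁ = +47.8°

+47.8°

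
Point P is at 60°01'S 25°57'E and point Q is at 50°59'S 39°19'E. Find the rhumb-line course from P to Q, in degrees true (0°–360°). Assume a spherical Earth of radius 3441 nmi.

39.8°

Δψ = ln[tan(π/4+φ₂/2)/tan(π/4+φ₁/2)] = +0.2799
Δλ = +0.2333 rad (taken the short way round)
course = atan2(Δλ, Δψ) = 39.81°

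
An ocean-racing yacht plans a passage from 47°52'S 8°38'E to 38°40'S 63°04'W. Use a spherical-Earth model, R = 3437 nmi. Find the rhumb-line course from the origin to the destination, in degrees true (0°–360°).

280.0°

Meridional parts: M(φ₁)=-0.9540, M(φ₂)=-0.7328 → ΔM = +0.2212;  Δλ = -1.2514 rad
tan C = Δλ / ΔM = -5.6580 → C = 280.02°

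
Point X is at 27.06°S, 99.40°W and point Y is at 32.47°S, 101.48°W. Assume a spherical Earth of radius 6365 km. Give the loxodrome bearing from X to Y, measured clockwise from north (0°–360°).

Meridional parts: M(φ₁)=-0.4909, M(φ₂)=-0.5997 → ΔM = -0.1088;  Δλ = -0.0363 rad
tan C = Δλ / ΔM = +0.3335 → C = 198.45°

198.4°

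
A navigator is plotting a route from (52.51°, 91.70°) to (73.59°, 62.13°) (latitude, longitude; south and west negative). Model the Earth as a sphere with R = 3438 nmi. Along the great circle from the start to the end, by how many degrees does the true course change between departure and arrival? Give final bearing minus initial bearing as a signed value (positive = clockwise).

Initial bearing θ₁ = atan2(sin Δλ cos φ₂, cos φ₁ sin φ₂ − sin φ₁ cos φ₂ cos Δλ) = 340.28°
Final bearing θ₂ = (initial bearing from the destination back to the start) + 180° = 313.36°
Δθ = θ₂ − θ₁ = -26.9°

-26.9°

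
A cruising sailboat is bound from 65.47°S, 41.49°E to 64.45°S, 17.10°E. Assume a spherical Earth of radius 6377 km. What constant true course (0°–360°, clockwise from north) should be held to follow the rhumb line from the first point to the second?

275.6°

Δψ = ln[tan(π/4+φ₂/2)/tan(π/4+φ₁/2)] = +0.0421
Δλ = -0.4257 rad (taken the short way round)
course = atan2(Δλ, Δψ) = 275.64°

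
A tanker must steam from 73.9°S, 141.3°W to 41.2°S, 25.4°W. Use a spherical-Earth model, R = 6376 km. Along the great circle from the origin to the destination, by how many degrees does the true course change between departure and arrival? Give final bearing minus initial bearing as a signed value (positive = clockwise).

Initial bearing θ₁ = atan2(sin Δλ cos φ₂, cos φ₁ sin φ₂ − sin φ₁ cos φ₂ cos Δλ) = 126.37°
Final bearing θ₂ = (initial bearing from the destination back to the start) + 180° = 17.26°
Δθ = θ₂ − θ₁ = -109.1°

-109.1°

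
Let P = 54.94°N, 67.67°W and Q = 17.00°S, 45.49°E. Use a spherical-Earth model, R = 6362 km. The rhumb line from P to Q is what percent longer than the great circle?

Great circle: σ = 2.0436 rad → d_gc = Rσ = 13001.3 km
Rhumb: Δφ = -1.2556, Δλ = +1.9750, Δψ = -1.4536, q = Δφ/Δψ = 0.8638 → d_rh = R√(Δφ²+q²Δλ²) = 13476.3 km
Excess = (13476.3 − 13001.3) / 13001.3 = 475.0 / 13001.3 = 3.653% ≈ 3.7%

3.7%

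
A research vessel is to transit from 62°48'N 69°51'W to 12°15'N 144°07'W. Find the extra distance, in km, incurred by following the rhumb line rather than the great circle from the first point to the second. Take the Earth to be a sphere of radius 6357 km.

Great circle: cos σ = sin φ₁ sin φ₂ + cos φ₁ cos φ₂ cos Δλ,  σ = 1.2558 rad → d_gc = 7982.9 km
Rhumb line: Δψ = -1.2037, q = Δφ/Δψ = 0.7330, d_rh = R√(Δφ²+q²Δλ²) = 8242.2 km
Excess = 8242.2 − 7982.9 = 259.3 ≈ 259 km

259 km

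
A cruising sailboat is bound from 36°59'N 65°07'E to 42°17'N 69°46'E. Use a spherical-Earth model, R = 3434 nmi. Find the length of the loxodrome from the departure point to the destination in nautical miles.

383 nmi

Rhumb course C = atan2(Δλ, Δψ) with Δψ = ln[tan(π/4+φ₂/2)/tan(π/4+φ₁/2)] = +0.1202, Δλ = +0.0812 → C = 34.02°
d = R·|Δφ| / |cos C| = 3434·0.09250 / 0.82880 = 383 nmi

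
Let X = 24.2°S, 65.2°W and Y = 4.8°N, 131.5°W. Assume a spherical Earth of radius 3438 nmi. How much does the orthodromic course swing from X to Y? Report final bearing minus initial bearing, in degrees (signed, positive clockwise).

+13.0°

At departure: θ₁ = atan2(sin Δλ cos φ₂, cos φ₁ sin φ₂ − sin φ₁ cos φ₂ cos Δλ) = 284.77°
At arrival: θ₂ = atan2(sin Δλ cos φ₁, −cos φ₂ sin φ₁ + sin φ₂ cos φ₁ cos Δλ) = 297.74°
Δθ = θ₂ − θ₁ = +13.0°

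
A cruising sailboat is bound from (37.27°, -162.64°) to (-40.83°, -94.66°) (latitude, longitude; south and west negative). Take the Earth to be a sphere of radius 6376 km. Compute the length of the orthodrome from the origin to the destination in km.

cos σ = sin φ₁ sin φ₂ + cos φ₁ cos φ₂ cos Δλ
      = sin(37.27°)sin(-40.83°) + cos(37.27°)cos(-40.83°)cos(67.98°) = -0.1702
σ = 99.798° → d = Rσ = 6376·1.74180 = 11106 km

11106 km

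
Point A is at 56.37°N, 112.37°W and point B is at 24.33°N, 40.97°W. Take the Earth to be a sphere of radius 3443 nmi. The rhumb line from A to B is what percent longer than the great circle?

3.1%

Great circle: σ = 1.0426 rad → d_gc = Rσ = 3589.6 nmi
Rhumb: Δφ = -0.5592, Δλ = +1.2462, Δψ = -0.7586, q = Δφ/Δψ = 0.7371 → d_rh = R√(Δφ²+q²Δλ²) = 3702.6 nmi
Excess = (3702.6 − 3589.6) / 3589.6 = 113.0 / 3589.6 = 3.148% ≈ 3.1%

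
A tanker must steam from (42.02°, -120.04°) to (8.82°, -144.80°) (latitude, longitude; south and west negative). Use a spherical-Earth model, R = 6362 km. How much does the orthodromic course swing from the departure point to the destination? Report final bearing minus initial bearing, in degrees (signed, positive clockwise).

At departure: θ₁ = atan2(sin Δλ cos φ₂, cos φ₁ sin φ₂ − sin φ₁ cos φ₂ cos Δλ) = 220.37°
At arrival: θ₂ = atan2(sin Δλ cos φ₁, −cos φ₂ sin φ₁ + sin φ₂ cos φ₁ cos Δλ) = 209.14°
Δθ = θ₂ − θ₁ = -11.2°

-11.2°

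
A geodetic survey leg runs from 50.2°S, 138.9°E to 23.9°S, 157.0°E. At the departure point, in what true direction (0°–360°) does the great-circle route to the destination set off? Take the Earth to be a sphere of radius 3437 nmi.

N = sin Δλ·cos φ₂ = +0.2840;  D = cos φ₁ sin φ₂ − sin φ₁ cos φ₂ cos Δλ = +0.4083
initial course = atan2(N, D) = 34.82°

34.8°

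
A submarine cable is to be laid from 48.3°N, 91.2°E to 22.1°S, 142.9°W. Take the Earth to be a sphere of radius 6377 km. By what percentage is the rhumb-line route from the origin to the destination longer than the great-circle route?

Great circle: σ = 2.2683 rad → d_gc = Rσ = 14465.0 km
Rhumb: Δφ = -1.2287, Δλ = +2.1974, Δψ = -1.3610, q = Δφ/Δψ = 0.9028 → d_rh = R√(Δφ²+q²Δλ²) = 14880.9 km
Excess = (14880.9 − 14465.0) / 14465.0 = 415.9 / 14465.0 = 2.88% ≈ 2.9%

2.9%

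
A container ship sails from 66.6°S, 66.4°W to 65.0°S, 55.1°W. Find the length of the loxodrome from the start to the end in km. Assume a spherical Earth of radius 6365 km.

544 km

Δψ = ln[tan(π/4+φ₂/2)/tan(π/4+φ₁/2)] = +0.0681;  Δφ = +0.0279 rad,  Δλ = +0.1972 rad
q = Δφ/Δψ = 0.4098
d = R·√(Δφ² + q²Δλ²) = 6365·0.08551 = 544 km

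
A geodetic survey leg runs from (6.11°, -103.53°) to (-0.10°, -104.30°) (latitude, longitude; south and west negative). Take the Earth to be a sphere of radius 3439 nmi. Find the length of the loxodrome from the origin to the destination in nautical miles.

Δψ = ln[tan(π/4+φ₂/2)/tan(π/4+φ₁/2)] = -0.1086;  Δφ = -0.1084 rad,  Δλ = -0.0134 rad
q = Δφ/Δψ = 0.9981
d = R·√(Δφ² + q²Δλ²) = 3439·0.10921 = 376 nmi

376 nmi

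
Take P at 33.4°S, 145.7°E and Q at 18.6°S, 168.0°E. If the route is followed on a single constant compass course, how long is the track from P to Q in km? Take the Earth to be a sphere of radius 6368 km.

2762 km

Δψ = ln[tan(π/4+φ₂/2)/tan(π/4+φ₁/2)] = +0.2886;  Δφ = +0.2583 rad,  Δλ = +0.3892 rad
q = Δφ/Δψ = 0.8951
d = R·√(Δφ² + q²Δλ²) = 6368·0.43369 = 2762 km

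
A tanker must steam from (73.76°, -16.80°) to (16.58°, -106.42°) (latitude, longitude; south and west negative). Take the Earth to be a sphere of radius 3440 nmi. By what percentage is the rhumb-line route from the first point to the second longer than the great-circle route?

6.4%

Great circle: σ = 1.2914 rad → d_gc = Rσ = 4442.5 nmi
Rhumb: Δφ = -0.9980, Δλ = -1.5642, Δψ = -1.6537, q = Δφ/Δψ = 0.6035 → d_rh = R√(Δφ²+q²Δλ²) = 4725.5 nmi
Excess = (4725.5 − 4442.5) / 4442.5 = 283.0 / 4442.5 = 6.37% ≈ 6.4%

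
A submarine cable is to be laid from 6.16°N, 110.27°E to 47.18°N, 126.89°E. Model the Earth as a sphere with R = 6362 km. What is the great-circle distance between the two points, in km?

4822 km

cos σ = sin φ₁ sin φ₂ + cos φ₁ cos φ₂ cos Δλ
      = sin(6.16°)sin(47.18°) + cos(6.16°)cos(47.18°)cos(16.62°) = 0.7262
σ = 43.427° → d = Rσ = 6362·0.75795 = 4822 km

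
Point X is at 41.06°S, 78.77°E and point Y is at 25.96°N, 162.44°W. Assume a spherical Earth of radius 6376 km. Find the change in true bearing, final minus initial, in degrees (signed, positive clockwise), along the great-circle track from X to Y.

At departure: θ₁ = atan2(sin Δλ cos φ₂, cos φ₁ sin φ₂ − sin φ₁ cos φ₂ cos Δλ) = 86.68°
At arrival: θ₂ = atan2(sin Δλ cos φ₁, −cos φ₂ sin φ₁ + sin φ₂ cos φ₁ cos Δλ) = 56.85°
Δθ = θ₂ − θ₁ = -29.8°

-29.8°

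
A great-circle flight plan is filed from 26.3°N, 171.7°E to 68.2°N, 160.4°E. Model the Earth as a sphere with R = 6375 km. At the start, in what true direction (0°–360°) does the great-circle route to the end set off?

353.8°

N = sin Δλ·cos φ₂ = -0.0728;  D = cos φ₁ sin φ₂ − sin φ₁ cos φ₂ cos Δλ = +0.6710
initial course = atan2(N, D) = 353.81°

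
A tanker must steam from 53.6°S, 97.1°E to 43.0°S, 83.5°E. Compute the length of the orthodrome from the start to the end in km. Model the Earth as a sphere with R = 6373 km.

1545 km

cos σ = sin φ₁ sin φ₂ + cos φ₁ cos φ₂ cos Δλ
      = sin(-53.60°)sin(-43.00°) + cos(-53.60°)cos(-43.00°)cos(-13.60°) = 0.9708
σ = 13.888° → d = Rσ = 6373·0.24239 = 1545 km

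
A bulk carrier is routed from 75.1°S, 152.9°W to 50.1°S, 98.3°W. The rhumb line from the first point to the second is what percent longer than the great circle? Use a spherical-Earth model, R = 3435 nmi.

3.1%

Great circle: σ = 0.5792 rad → d_gc = Rσ = 1989.5 nmi
Rhumb: Δφ = +0.4363, Δλ = +0.9529, Δψ = +1.0210, q = Δφ/Δψ = 0.4274 → d_rh = R√(Δφ²+q²Δλ²) = 2050.2 nmi
Excess = (2050.2 − 1989.5) / 1989.5 = 60.7 / 1989.5 = 3.051% ≈ 3.1%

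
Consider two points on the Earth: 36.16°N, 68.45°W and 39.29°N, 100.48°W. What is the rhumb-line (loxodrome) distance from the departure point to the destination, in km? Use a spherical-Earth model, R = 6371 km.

Δψ = ln[tan(π/4+φ₂/2)/tan(π/4+φ₁/2)] = +0.0691;  Δφ = +0.0546 rad,  Δλ = -0.5590 rad
q = Δφ/Δψ = 0.7907
d = R·√(Δφ² + q²Δλ²) = 6371·0.44541 = 2838 km

2838 km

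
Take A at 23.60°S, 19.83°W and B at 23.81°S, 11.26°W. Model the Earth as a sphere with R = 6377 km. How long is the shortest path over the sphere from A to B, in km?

cos σ = sin φ₁ sin φ₂ + cos φ₁ cos φ₂ cos Δλ
      = sin(-23.60°)sin(-23.81°) + cos(-23.60°)cos(-23.81°)cos(8.57°) = 0.9906
σ = 7.849° → d = Rσ = 6377·0.13698 = 874 km

874 km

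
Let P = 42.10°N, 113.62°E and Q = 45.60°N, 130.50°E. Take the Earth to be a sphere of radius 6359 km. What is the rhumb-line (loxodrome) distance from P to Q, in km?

Δψ = ln[tan(π/4+φ₂/2)/tan(π/4+φ₁/2)] = +0.0847;  Δφ = +0.0611 rad,  Δλ = +0.2946 rad
q = Δφ/Δψ = 0.7208
d = R·√(Δφ² + q²Δλ²) = 6359·0.22098 = 1405 km

1405 km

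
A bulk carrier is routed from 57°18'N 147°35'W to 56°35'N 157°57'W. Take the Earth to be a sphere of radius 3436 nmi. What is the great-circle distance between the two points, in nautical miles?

cos σ = sin φ₁ sin φ₂ + cos φ₁ cos φ₂ cos Δλ
      = sin(57.30°)sin(56.58°) + cos(57.30°)cos(56.58°)cos(-10.37°) = 0.9951
σ = 5.694° → d = Rσ = 3436·0.09939 = 341 nmi

341 nmi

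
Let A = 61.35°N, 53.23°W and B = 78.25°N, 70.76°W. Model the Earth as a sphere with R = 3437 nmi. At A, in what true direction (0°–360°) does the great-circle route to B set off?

θ = atan2( sin Δλ·cos φ₂ ,  cos φ₁ sin φ₂ − sin φ₁ cos φ₂ cos Δλ )
  = atan2(-0.0613, +0.2990) = 348.41°

348.4°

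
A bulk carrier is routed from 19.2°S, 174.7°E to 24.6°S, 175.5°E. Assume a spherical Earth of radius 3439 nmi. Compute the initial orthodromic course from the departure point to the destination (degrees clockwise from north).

172.3°

N = sin Δλ·cos φ₂ = +0.0127;  D = cos φ₁ sin φ₂ − sin φ₁ cos φ₂ cos Δλ = -0.0941
initial course = atan2(N, D) = 172.32°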